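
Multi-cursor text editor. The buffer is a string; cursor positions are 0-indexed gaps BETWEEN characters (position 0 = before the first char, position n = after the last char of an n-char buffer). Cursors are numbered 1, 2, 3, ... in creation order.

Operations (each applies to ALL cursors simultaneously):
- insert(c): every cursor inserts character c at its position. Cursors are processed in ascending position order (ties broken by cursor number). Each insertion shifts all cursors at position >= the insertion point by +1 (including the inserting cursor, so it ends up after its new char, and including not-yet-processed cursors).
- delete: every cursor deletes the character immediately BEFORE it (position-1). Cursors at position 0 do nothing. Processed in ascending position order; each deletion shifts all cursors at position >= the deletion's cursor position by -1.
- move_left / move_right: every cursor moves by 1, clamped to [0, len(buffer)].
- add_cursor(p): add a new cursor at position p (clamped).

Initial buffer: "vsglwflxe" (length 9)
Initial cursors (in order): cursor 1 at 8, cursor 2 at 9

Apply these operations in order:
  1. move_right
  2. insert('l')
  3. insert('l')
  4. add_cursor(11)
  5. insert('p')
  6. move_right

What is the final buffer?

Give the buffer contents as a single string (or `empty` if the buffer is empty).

Answer: vsglwflxellpllpp

Derivation:
After op 1 (move_right): buffer="vsglwflxe" (len 9), cursors c1@9 c2@9, authorship .........
After op 2 (insert('l')): buffer="vsglwflxell" (len 11), cursors c1@11 c2@11, authorship .........12
After op 3 (insert('l')): buffer="vsglwflxellll" (len 13), cursors c1@13 c2@13, authorship .........1212
After op 4 (add_cursor(11)): buffer="vsglwflxellll" (len 13), cursors c3@11 c1@13 c2@13, authorship .........1212
After op 5 (insert('p')): buffer="vsglwflxellpllpp" (len 16), cursors c3@12 c1@16 c2@16, authorship .........1231212
After op 6 (move_right): buffer="vsglwflxellpllpp" (len 16), cursors c3@13 c1@16 c2@16, authorship .........1231212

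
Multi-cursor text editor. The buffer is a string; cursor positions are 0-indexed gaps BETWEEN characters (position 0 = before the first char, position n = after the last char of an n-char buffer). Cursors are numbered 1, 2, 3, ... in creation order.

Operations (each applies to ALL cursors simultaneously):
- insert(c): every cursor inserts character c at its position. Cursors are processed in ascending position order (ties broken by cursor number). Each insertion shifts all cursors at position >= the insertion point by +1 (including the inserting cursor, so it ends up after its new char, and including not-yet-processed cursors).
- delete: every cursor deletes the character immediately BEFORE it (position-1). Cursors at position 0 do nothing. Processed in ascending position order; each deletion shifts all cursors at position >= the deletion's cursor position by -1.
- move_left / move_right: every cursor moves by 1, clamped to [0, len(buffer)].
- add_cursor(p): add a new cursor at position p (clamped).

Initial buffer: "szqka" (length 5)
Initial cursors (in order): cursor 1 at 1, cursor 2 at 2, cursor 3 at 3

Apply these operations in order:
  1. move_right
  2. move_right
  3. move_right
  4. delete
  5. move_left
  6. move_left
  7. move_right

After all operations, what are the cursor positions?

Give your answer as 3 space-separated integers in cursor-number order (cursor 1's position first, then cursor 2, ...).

Answer: 1 1 1

Derivation:
After op 1 (move_right): buffer="szqka" (len 5), cursors c1@2 c2@3 c3@4, authorship .....
After op 2 (move_right): buffer="szqka" (len 5), cursors c1@3 c2@4 c3@5, authorship .....
After op 3 (move_right): buffer="szqka" (len 5), cursors c1@4 c2@5 c3@5, authorship .....
After op 4 (delete): buffer="sz" (len 2), cursors c1@2 c2@2 c3@2, authorship ..
After op 5 (move_left): buffer="sz" (len 2), cursors c1@1 c2@1 c3@1, authorship ..
After op 6 (move_left): buffer="sz" (len 2), cursors c1@0 c2@0 c3@0, authorship ..
After op 7 (move_right): buffer="sz" (len 2), cursors c1@1 c2@1 c3@1, authorship ..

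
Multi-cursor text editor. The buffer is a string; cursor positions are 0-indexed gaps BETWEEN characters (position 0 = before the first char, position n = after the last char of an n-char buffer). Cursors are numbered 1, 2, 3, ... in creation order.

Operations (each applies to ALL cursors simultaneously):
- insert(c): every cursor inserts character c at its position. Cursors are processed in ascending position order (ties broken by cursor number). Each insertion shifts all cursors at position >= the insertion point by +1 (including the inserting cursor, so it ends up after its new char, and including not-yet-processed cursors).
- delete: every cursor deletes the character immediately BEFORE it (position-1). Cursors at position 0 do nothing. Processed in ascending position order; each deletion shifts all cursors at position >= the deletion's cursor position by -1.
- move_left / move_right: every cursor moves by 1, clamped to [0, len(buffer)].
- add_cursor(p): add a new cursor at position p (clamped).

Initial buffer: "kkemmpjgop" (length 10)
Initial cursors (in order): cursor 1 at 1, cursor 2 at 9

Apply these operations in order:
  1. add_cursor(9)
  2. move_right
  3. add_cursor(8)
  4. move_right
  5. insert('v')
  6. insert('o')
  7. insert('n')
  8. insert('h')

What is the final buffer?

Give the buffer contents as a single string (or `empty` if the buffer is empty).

Answer: kkevonhmmpjgovonhpvvoonnhh

Derivation:
After op 1 (add_cursor(9)): buffer="kkemmpjgop" (len 10), cursors c1@1 c2@9 c3@9, authorship ..........
After op 2 (move_right): buffer="kkemmpjgop" (len 10), cursors c1@2 c2@10 c3@10, authorship ..........
After op 3 (add_cursor(8)): buffer="kkemmpjgop" (len 10), cursors c1@2 c4@8 c2@10 c3@10, authorship ..........
After op 4 (move_right): buffer="kkemmpjgop" (len 10), cursors c1@3 c4@9 c2@10 c3@10, authorship ..........
After op 5 (insert('v')): buffer="kkevmmpjgovpvv" (len 14), cursors c1@4 c4@11 c2@14 c3@14, authorship ...1......4.23
After op 6 (insert('o')): buffer="kkevommpjgovopvvoo" (len 18), cursors c1@5 c4@13 c2@18 c3@18, authorship ...11......44.2323
After op 7 (insert('n')): buffer="kkevonmmpjgovonpvvoonn" (len 22), cursors c1@6 c4@15 c2@22 c3@22, authorship ...111......444.232323
After op 8 (insert('h')): buffer="kkevonhmmpjgovonhpvvoonnhh" (len 26), cursors c1@7 c4@17 c2@26 c3@26, authorship ...1111......4444.23232323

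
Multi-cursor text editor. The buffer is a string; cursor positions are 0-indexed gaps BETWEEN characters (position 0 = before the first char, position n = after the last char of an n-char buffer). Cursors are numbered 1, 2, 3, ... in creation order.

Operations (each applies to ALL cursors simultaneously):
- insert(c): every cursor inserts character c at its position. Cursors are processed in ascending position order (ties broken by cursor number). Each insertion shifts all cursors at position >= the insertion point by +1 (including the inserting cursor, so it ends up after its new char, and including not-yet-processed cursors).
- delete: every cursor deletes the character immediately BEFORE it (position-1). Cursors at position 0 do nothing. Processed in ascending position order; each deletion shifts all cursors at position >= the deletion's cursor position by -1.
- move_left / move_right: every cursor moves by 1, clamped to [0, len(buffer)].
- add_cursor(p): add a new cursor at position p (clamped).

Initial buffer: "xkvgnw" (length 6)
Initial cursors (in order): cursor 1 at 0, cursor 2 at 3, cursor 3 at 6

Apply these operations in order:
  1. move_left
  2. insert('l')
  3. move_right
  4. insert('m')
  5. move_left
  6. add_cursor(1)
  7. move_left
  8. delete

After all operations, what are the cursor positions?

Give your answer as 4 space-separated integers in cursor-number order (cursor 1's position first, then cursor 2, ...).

Answer: 0 3 7 0

Derivation:
After op 1 (move_left): buffer="xkvgnw" (len 6), cursors c1@0 c2@2 c3@5, authorship ......
After op 2 (insert('l')): buffer="lxklvgnlw" (len 9), cursors c1@1 c2@4 c3@8, authorship 1..2...3.
After op 3 (move_right): buffer="lxklvgnlw" (len 9), cursors c1@2 c2@5 c3@9, authorship 1..2...3.
After op 4 (insert('m')): buffer="lxmklvmgnlwm" (len 12), cursors c1@3 c2@7 c3@12, authorship 1.1.2.2..3.3
After op 5 (move_left): buffer="lxmklvmgnlwm" (len 12), cursors c1@2 c2@6 c3@11, authorship 1.1.2.2..3.3
After op 6 (add_cursor(1)): buffer="lxmklvmgnlwm" (len 12), cursors c4@1 c1@2 c2@6 c3@11, authorship 1.1.2.2..3.3
After op 7 (move_left): buffer="lxmklvmgnlwm" (len 12), cursors c4@0 c1@1 c2@5 c3@10, authorship 1.1.2.2..3.3
After op 8 (delete): buffer="xmkvmgnwm" (len 9), cursors c1@0 c4@0 c2@3 c3@7, authorship .1..2...3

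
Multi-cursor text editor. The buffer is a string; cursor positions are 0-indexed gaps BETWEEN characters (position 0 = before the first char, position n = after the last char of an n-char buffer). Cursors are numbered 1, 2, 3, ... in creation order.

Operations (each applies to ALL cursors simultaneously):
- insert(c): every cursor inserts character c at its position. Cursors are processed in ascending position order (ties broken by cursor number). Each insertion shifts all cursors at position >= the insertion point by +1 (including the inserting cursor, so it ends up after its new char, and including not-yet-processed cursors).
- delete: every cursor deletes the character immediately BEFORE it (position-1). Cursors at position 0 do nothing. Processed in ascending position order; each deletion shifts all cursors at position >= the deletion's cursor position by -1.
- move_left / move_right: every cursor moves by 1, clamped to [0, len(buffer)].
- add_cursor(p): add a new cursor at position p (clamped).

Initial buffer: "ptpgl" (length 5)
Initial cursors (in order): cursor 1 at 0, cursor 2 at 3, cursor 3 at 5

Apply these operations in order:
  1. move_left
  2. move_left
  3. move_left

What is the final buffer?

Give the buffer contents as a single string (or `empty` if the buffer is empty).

Answer: ptpgl

Derivation:
After op 1 (move_left): buffer="ptpgl" (len 5), cursors c1@0 c2@2 c3@4, authorship .....
After op 2 (move_left): buffer="ptpgl" (len 5), cursors c1@0 c2@1 c3@3, authorship .....
After op 3 (move_left): buffer="ptpgl" (len 5), cursors c1@0 c2@0 c3@2, authorship .....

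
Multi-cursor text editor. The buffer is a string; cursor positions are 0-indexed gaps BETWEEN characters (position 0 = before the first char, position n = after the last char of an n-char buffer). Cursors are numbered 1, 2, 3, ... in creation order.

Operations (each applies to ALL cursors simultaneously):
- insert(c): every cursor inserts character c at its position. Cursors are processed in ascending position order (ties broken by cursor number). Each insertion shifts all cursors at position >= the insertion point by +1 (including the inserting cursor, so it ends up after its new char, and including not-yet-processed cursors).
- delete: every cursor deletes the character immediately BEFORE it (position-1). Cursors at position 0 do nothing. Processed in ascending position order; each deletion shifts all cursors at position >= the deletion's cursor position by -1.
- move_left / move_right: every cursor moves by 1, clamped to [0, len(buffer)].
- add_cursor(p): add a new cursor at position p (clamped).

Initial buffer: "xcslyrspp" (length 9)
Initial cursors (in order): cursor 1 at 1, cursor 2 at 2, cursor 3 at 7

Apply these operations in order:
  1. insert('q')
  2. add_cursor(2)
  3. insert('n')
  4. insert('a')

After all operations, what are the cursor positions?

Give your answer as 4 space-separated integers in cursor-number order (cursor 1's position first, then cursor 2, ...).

Answer: 6 10 18 6

Derivation:
After op 1 (insert('q')): buffer="xqcqslyrsqpp" (len 12), cursors c1@2 c2@4 c3@10, authorship .1.2.....3..
After op 2 (add_cursor(2)): buffer="xqcqslyrsqpp" (len 12), cursors c1@2 c4@2 c2@4 c3@10, authorship .1.2.....3..
After op 3 (insert('n')): buffer="xqnncqnslyrsqnpp" (len 16), cursors c1@4 c4@4 c2@7 c3@14, authorship .114.22.....33..
After op 4 (insert('a')): buffer="xqnnaacqnaslyrsqnapp" (len 20), cursors c1@6 c4@6 c2@10 c3@18, authorship .11414.222.....333..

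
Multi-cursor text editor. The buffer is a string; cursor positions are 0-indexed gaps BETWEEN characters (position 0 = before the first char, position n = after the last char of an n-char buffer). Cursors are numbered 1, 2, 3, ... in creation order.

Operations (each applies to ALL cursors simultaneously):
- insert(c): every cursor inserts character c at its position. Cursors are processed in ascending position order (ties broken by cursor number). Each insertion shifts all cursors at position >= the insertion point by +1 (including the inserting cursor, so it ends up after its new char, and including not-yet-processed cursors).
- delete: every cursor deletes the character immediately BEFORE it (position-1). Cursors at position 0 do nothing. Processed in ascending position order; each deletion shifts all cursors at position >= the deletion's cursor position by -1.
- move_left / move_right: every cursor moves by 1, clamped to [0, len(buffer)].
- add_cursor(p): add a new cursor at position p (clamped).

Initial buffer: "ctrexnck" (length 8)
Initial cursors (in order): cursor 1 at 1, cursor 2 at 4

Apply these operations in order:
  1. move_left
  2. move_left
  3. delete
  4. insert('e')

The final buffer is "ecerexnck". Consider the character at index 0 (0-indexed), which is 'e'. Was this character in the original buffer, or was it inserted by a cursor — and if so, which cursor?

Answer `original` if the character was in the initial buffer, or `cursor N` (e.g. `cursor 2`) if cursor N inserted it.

After op 1 (move_left): buffer="ctrexnck" (len 8), cursors c1@0 c2@3, authorship ........
After op 2 (move_left): buffer="ctrexnck" (len 8), cursors c1@0 c2@2, authorship ........
After op 3 (delete): buffer="crexnck" (len 7), cursors c1@0 c2@1, authorship .......
After op 4 (insert('e')): buffer="ecerexnck" (len 9), cursors c1@1 c2@3, authorship 1.2......
Authorship (.=original, N=cursor N): 1 . 2 . . . . . .
Index 0: author = 1

Answer: cursor 1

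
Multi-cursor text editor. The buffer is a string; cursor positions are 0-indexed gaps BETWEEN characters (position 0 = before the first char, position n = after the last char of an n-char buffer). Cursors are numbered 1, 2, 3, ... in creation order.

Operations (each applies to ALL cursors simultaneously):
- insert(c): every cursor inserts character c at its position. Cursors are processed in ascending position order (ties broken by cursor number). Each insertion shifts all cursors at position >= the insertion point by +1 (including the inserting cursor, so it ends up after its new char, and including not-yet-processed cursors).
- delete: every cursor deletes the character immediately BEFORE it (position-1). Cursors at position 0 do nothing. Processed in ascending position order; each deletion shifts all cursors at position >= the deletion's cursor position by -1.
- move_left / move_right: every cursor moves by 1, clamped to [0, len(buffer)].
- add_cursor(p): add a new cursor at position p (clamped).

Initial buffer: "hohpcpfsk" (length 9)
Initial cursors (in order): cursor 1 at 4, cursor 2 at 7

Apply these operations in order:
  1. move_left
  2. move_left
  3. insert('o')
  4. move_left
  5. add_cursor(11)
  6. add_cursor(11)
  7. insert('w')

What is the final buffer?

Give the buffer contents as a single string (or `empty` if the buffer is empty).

Answer: howohpcwopfskww

Derivation:
After op 1 (move_left): buffer="hohpcpfsk" (len 9), cursors c1@3 c2@6, authorship .........
After op 2 (move_left): buffer="hohpcpfsk" (len 9), cursors c1@2 c2@5, authorship .........
After op 3 (insert('o')): buffer="hoohpcopfsk" (len 11), cursors c1@3 c2@7, authorship ..1...2....
After op 4 (move_left): buffer="hoohpcopfsk" (len 11), cursors c1@2 c2@6, authorship ..1...2....
After op 5 (add_cursor(11)): buffer="hoohpcopfsk" (len 11), cursors c1@2 c2@6 c3@11, authorship ..1...2....
After op 6 (add_cursor(11)): buffer="hoohpcopfsk" (len 11), cursors c1@2 c2@6 c3@11 c4@11, authorship ..1...2....
After op 7 (insert('w')): buffer="howohpcwopfskww" (len 15), cursors c1@3 c2@8 c3@15 c4@15, authorship ..11...22....34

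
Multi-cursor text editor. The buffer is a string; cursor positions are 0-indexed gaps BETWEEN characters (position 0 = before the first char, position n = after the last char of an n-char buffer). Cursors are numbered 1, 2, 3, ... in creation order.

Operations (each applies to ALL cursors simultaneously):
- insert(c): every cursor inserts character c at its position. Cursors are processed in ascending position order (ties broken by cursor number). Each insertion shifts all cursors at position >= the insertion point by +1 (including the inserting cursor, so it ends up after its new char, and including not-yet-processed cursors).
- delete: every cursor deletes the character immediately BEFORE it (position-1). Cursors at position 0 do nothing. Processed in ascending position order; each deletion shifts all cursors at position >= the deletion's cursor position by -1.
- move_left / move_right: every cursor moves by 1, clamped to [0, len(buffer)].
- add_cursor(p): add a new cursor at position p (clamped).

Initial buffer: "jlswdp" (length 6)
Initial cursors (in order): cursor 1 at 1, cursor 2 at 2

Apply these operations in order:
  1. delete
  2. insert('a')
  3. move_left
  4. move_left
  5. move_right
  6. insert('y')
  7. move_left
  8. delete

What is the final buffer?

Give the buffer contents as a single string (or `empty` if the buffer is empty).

After op 1 (delete): buffer="swdp" (len 4), cursors c1@0 c2@0, authorship ....
After op 2 (insert('a')): buffer="aaswdp" (len 6), cursors c1@2 c2@2, authorship 12....
After op 3 (move_left): buffer="aaswdp" (len 6), cursors c1@1 c2@1, authorship 12....
After op 4 (move_left): buffer="aaswdp" (len 6), cursors c1@0 c2@0, authorship 12....
After op 5 (move_right): buffer="aaswdp" (len 6), cursors c1@1 c2@1, authorship 12....
After op 6 (insert('y')): buffer="ayyaswdp" (len 8), cursors c1@3 c2@3, authorship 1122....
After op 7 (move_left): buffer="ayyaswdp" (len 8), cursors c1@2 c2@2, authorship 1122....
After op 8 (delete): buffer="yaswdp" (len 6), cursors c1@0 c2@0, authorship 22....

Answer: yaswdp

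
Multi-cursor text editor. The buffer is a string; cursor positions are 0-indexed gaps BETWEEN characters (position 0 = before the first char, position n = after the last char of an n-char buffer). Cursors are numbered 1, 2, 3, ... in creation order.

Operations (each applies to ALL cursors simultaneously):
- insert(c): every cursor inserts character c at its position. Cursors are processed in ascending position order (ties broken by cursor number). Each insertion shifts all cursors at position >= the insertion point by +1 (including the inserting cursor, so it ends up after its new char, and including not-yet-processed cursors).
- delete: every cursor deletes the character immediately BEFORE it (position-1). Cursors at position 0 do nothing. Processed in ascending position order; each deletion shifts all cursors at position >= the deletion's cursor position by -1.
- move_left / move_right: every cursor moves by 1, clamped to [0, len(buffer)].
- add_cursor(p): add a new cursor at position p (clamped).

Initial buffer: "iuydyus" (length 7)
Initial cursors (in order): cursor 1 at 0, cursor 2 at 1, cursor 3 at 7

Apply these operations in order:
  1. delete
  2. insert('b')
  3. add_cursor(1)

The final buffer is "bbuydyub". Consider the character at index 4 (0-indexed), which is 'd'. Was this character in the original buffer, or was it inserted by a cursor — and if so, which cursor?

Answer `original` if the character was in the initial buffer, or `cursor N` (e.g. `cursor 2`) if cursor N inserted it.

Answer: original

Derivation:
After op 1 (delete): buffer="uydyu" (len 5), cursors c1@0 c2@0 c3@5, authorship .....
After op 2 (insert('b')): buffer="bbuydyub" (len 8), cursors c1@2 c2@2 c3@8, authorship 12.....3
After op 3 (add_cursor(1)): buffer="bbuydyub" (len 8), cursors c4@1 c1@2 c2@2 c3@8, authorship 12.....3
Authorship (.=original, N=cursor N): 1 2 . . . . . 3
Index 4: author = original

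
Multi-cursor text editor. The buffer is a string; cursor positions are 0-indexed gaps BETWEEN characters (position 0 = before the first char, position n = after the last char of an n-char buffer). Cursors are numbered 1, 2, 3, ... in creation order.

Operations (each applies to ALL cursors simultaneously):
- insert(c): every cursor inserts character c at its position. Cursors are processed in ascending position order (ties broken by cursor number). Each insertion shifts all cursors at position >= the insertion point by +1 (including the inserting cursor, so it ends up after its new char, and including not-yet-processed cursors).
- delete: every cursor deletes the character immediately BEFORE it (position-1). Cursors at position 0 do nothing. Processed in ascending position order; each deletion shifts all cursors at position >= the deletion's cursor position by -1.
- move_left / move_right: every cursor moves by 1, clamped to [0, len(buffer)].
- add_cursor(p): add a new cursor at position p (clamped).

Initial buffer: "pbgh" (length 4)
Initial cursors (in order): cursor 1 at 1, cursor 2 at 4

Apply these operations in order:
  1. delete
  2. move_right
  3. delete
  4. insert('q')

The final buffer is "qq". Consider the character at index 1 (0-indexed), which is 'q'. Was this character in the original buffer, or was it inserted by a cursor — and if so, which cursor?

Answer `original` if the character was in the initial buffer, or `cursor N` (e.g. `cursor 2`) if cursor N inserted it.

After op 1 (delete): buffer="bg" (len 2), cursors c1@0 c2@2, authorship ..
After op 2 (move_right): buffer="bg" (len 2), cursors c1@1 c2@2, authorship ..
After op 3 (delete): buffer="" (len 0), cursors c1@0 c2@0, authorship 
After op 4 (insert('q')): buffer="qq" (len 2), cursors c1@2 c2@2, authorship 12
Authorship (.=original, N=cursor N): 1 2
Index 1: author = 2

Answer: cursor 2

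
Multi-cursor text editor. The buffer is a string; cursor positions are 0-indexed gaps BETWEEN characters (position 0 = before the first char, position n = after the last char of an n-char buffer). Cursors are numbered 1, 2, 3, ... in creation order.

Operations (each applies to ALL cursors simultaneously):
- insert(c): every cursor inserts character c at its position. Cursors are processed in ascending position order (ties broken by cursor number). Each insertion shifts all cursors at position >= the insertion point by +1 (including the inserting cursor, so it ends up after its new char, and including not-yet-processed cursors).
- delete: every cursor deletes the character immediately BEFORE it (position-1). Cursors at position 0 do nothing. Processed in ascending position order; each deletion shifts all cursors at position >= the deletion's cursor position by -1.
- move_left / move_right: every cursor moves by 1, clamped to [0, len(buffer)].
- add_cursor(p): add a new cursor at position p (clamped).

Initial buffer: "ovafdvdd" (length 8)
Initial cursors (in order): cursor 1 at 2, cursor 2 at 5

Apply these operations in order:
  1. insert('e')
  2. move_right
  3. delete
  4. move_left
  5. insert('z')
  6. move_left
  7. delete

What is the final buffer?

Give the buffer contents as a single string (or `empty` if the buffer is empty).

After op 1 (insert('e')): buffer="oveafdevdd" (len 10), cursors c1@3 c2@7, authorship ..1...2...
After op 2 (move_right): buffer="oveafdevdd" (len 10), cursors c1@4 c2@8, authorship ..1...2...
After op 3 (delete): buffer="ovefdedd" (len 8), cursors c1@3 c2@6, authorship ..1..2..
After op 4 (move_left): buffer="ovefdedd" (len 8), cursors c1@2 c2@5, authorship ..1..2..
After op 5 (insert('z')): buffer="ovzefdzedd" (len 10), cursors c1@3 c2@7, authorship ..11..22..
After op 6 (move_left): buffer="ovzefdzedd" (len 10), cursors c1@2 c2@6, authorship ..11..22..
After op 7 (delete): buffer="ozefzedd" (len 8), cursors c1@1 c2@4, authorship .11.22..

Answer: ozefzedd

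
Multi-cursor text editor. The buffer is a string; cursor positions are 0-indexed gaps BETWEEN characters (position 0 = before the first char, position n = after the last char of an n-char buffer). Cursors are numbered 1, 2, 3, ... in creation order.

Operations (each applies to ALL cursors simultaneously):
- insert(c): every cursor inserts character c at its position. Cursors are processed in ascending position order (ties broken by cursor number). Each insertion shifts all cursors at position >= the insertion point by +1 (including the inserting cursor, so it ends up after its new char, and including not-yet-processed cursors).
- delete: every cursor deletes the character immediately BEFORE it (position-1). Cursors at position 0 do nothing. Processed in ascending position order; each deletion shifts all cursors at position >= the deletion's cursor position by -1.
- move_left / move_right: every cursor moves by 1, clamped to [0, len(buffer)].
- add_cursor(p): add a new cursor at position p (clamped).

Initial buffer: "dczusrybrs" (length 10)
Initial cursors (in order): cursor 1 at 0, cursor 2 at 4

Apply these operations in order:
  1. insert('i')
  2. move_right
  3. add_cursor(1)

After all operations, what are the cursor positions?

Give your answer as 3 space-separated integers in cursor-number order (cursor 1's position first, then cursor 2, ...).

Answer: 2 7 1

Derivation:
After op 1 (insert('i')): buffer="idczuisrybrs" (len 12), cursors c1@1 c2@6, authorship 1....2......
After op 2 (move_right): buffer="idczuisrybrs" (len 12), cursors c1@2 c2@7, authorship 1....2......
After op 3 (add_cursor(1)): buffer="idczuisrybrs" (len 12), cursors c3@1 c1@2 c2@7, authorship 1....2......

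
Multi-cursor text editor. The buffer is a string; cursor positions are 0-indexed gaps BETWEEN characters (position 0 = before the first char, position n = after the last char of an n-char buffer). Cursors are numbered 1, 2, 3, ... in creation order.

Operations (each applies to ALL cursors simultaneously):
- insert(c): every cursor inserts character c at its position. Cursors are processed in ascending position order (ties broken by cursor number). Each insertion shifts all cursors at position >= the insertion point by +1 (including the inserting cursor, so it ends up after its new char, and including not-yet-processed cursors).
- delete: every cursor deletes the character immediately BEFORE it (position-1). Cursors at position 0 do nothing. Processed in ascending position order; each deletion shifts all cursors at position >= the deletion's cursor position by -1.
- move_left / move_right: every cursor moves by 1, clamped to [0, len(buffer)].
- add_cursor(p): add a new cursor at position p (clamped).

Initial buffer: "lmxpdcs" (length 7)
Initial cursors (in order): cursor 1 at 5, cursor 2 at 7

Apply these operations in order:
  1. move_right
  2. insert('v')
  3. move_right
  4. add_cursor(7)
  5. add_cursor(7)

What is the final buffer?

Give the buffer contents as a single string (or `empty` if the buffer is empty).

After op 1 (move_right): buffer="lmxpdcs" (len 7), cursors c1@6 c2@7, authorship .......
After op 2 (insert('v')): buffer="lmxpdcvsv" (len 9), cursors c1@7 c2@9, authorship ......1.2
After op 3 (move_right): buffer="lmxpdcvsv" (len 9), cursors c1@8 c2@9, authorship ......1.2
After op 4 (add_cursor(7)): buffer="lmxpdcvsv" (len 9), cursors c3@7 c1@8 c2@9, authorship ......1.2
After op 5 (add_cursor(7)): buffer="lmxpdcvsv" (len 9), cursors c3@7 c4@7 c1@8 c2@9, authorship ......1.2

Answer: lmxpdcvsv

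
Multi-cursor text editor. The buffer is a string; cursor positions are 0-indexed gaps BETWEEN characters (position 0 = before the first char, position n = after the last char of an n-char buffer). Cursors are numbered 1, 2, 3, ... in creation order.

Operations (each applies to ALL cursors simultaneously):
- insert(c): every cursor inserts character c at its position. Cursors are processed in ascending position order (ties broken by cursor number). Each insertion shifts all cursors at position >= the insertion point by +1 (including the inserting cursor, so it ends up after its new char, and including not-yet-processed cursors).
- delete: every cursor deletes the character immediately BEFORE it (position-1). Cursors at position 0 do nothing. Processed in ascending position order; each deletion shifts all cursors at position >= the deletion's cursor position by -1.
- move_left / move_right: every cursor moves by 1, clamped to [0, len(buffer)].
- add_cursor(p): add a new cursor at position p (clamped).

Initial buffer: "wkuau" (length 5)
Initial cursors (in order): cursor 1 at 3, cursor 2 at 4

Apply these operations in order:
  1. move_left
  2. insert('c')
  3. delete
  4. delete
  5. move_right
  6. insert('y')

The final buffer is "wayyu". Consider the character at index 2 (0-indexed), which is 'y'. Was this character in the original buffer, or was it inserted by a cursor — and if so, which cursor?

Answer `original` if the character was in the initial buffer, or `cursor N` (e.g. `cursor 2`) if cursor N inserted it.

After op 1 (move_left): buffer="wkuau" (len 5), cursors c1@2 c2@3, authorship .....
After op 2 (insert('c')): buffer="wkcucau" (len 7), cursors c1@3 c2@5, authorship ..1.2..
After op 3 (delete): buffer="wkuau" (len 5), cursors c1@2 c2@3, authorship .....
After op 4 (delete): buffer="wau" (len 3), cursors c1@1 c2@1, authorship ...
After op 5 (move_right): buffer="wau" (len 3), cursors c1@2 c2@2, authorship ...
After op 6 (insert('y')): buffer="wayyu" (len 5), cursors c1@4 c2@4, authorship ..12.
Authorship (.=original, N=cursor N): . . 1 2 .
Index 2: author = 1

Answer: cursor 1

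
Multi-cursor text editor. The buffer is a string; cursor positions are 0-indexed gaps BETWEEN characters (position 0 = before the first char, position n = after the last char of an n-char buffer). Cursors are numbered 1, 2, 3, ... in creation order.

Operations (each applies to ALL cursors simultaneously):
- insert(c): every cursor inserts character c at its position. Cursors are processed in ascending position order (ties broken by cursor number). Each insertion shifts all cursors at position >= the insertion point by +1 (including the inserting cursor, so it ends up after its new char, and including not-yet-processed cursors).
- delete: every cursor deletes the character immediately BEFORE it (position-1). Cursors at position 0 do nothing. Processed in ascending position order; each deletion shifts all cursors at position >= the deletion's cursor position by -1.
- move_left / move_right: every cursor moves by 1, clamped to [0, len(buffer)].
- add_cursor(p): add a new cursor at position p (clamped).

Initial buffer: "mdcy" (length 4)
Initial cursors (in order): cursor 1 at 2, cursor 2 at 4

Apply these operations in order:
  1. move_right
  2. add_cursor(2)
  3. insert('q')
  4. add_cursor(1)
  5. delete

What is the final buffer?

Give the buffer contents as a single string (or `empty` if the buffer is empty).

After op 1 (move_right): buffer="mdcy" (len 4), cursors c1@3 c2@4, authorship ....
After op 2 (add_cursor(2)): buffer="mdcy" (len 4), cursors c3@2 c1@3 c2@4, authorship ....
After op 3 (insert('q')): buffer="mdqcqyq" (len 7), cursors c3@3 c1@5 c2@7, authorship ..3.1.2
After op 4 (add_cursor(1)): buffer="mdqcqyq" (len 7), cursors c4@1 c3@3 c1@5 c2@7, authorship ..3.1.2
After op 5 (delete): buffer="dcy" (len 3), cursors c4@0 c3@1 c1@2 c2@3, authorship ...

Answer: dcy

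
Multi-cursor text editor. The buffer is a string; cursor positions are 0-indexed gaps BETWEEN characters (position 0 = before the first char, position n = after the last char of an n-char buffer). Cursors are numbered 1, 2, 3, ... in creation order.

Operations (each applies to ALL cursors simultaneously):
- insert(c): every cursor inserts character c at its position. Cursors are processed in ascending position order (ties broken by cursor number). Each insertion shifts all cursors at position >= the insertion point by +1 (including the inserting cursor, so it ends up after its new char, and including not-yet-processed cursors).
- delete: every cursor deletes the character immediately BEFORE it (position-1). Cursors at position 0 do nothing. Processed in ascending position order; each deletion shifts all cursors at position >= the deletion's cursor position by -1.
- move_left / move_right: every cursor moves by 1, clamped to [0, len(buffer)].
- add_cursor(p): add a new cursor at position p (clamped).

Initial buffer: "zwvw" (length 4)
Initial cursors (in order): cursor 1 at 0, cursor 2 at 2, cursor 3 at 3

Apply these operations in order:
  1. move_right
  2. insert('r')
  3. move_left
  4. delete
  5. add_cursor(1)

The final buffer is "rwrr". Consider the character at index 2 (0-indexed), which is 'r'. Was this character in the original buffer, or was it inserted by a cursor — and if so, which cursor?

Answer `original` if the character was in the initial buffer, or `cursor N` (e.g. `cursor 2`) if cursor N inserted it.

Answer: cursor 2

Derivation:
After op 1 (move_right): buffer="zwvw" (len 4), cursors c1@1 c2@3 c3@4, authorship ....
After op 2 (insert('r')): buffer="zrwvrwr" (len 7), cursors c1@2 c2@5 c3@7, authorship .1..2.3
After op 3 (move_left): buffer="zrwvrwr" (len 7), cursors c1@1 c2@4 c3@6, authorship .1..2.3
After op 4 (delete): buffer="rwrr" (len 4), cursors c1@0 c2@2 c3@3, authorship 1.23
After op 5 (add_cursor(1)): buffer="rwrr" (len 4), cursors c1@0 c4@1 c2@2 c3@3, authorship 1.23
Authorship (.=original, N=cursor N): 1 . 2 3
Index 2: author = 2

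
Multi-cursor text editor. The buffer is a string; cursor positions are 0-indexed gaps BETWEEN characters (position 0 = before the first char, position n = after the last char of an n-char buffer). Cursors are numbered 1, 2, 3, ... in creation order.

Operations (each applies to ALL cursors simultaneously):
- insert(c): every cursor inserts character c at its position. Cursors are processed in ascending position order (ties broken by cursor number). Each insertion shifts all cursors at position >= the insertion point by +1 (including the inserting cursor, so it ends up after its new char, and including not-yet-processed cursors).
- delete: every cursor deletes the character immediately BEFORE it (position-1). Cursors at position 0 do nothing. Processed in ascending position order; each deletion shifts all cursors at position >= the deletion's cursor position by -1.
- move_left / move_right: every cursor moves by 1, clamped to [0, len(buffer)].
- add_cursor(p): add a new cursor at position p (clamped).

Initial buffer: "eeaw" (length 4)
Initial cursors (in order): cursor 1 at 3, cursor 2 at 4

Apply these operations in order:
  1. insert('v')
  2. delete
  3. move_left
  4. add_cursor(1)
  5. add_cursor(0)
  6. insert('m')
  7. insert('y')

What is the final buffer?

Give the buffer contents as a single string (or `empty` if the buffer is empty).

After op 1 (insert('v')): buffer="eeavwv" (len 6), cursors c1@4 c2@6, authorship ...1.2
After op 2 (delete): buffer="eeaw" (len 4), cursors c1@3 c2@4, authorship ....
After op 3 (move_left): buffer="eeaw" (len 4), cursors c1@2 c2@3, authorship ....
After op 4 (add_cursor(1)): buffer="eeaw" (len 4), cursors c3@1 c1@2 c2@3, authorship ....
After op 5 (add_cursor(0)): buffer="eeaw" (len 4), cursors c4@0 c3@1 c1@2 c2@3, authorship ....
After op 6 (insert('m')): buffer="mememamw" (len 8), cursors c4@1 c3@3 c1@5 c2@7, authorship 4.3.1.2.
After op 7 (insert('y')): buffer="myemyemyamyw" (len 12), cursors c4@2 c3@5 c1@8 c2@11, authorship 44.33.11.22.

Answer: myemyemyamyw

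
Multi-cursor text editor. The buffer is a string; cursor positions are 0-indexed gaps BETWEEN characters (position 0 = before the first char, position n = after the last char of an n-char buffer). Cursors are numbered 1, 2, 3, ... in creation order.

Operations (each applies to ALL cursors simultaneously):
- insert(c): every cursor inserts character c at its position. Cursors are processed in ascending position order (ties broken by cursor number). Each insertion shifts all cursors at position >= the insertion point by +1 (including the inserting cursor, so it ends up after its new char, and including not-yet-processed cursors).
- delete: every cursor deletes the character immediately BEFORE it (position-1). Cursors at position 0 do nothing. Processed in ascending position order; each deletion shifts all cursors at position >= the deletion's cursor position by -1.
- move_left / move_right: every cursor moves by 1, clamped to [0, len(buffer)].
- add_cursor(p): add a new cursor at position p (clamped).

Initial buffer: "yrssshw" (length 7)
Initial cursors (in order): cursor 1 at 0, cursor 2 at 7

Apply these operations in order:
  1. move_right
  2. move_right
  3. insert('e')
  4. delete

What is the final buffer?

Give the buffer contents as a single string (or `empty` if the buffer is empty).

After op 1 (move_right): buffer="yrssshw" (len 7), cursors c1@1 c2@7, authorship .......
After op 2 (move_right): buffer="yrssshw" (len 7), cursors c1@2 c2@7, authorship .......
After op 3 (insert('e')): buffer="yressshwe" (len 9), cursors c1@3 c2@9, authorship ..1.....2
After op 4 (delete): buffer="yrssshw" (len 7), cursors c1@2 c2@7, authorship .......

Answer: yrssshw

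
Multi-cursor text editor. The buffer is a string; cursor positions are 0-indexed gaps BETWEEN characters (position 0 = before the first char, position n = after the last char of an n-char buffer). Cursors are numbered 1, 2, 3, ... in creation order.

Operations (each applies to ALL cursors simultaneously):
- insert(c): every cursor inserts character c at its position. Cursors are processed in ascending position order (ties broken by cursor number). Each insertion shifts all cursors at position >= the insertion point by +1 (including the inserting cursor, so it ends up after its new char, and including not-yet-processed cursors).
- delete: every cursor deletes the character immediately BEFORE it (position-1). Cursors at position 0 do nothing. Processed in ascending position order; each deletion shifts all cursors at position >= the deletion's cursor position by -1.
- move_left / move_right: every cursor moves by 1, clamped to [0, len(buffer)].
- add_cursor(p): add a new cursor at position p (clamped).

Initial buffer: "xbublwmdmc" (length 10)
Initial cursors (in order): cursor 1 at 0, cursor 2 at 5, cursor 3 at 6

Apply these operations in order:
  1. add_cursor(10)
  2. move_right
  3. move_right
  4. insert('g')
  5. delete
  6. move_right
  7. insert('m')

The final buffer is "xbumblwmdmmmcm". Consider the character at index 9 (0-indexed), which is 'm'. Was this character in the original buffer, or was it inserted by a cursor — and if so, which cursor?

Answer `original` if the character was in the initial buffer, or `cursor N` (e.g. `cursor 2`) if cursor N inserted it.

After op 1 (add_cursor(10)): buffer="xbublwmdmc" (len 10), cursors c1@0 c2@5 c3@6 c4@10, authorship ..........
After op 2 (move_right): buffer="xbublwmdmc" (len 10), cursors c1@1 c2@6 c3@7 c4@10, authorship ..........
After op 3 (move_right): buffer="xbublwmdmc" (len 10), cursors c1@2 c2@7 c3@8 c4@10, authorship ..........
After op 4 (insert('g')): buffer="xbgublwmgdgmcg" (len 14), cursors c1@3 c2@9 c3@11 c4@14, authorship ..1.....2.3..4
After op 5 (delete): buffer="xbublwmdmc" (len 10), cursors c1@2 c2@7 c3@8 c4@10, authorship ..........
After op 6 (move_right): buffer="xbublwmdmc" (len 10), cursors c1@3 c2@8 c3@9 c4@10, authorship ..........
After op 7 (insert('m')): buffer="xbumblwmdmmmcm" (len 14), cursors c1@4 c2@10 c3@12 c4@14, authorship ...1.....2.3.4
Authorship (.=original, N=cursor N): . . . 1 . . . . . 2 . 3 . 4
Index 9: author = 2

Answer: cursor 2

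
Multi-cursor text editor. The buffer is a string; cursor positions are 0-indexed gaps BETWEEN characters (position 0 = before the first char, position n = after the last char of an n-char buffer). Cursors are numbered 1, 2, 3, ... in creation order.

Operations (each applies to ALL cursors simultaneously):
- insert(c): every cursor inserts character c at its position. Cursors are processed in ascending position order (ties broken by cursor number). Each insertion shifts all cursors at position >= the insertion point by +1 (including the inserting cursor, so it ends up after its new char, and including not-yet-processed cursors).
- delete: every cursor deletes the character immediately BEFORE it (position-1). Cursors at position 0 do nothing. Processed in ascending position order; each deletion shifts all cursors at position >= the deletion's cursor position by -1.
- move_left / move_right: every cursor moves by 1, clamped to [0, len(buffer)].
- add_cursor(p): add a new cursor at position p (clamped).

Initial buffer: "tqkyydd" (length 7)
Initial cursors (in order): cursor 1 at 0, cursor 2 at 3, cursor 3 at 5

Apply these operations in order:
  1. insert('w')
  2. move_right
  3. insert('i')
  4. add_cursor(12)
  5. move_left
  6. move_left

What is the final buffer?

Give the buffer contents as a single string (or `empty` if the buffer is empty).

Answer: wtiqkwyiywdid

Derivation:
After op 1 (insert('w')): buffer="wtqkwyywdd" (len 10), cursors c1@1 c2@5 c3@8, authorship 1...2..3..
After op 2 (move_right): buffer="wtqkwyywdd" (len 10), cursors c1@2 c2@6 c3@9, authorship 1...2..3..
After op 3 (insert('i')): buffer="wtiqkwyiywdid" (len 13), cursors c1@3 c2@8 c3@12, authorship 1.1..2.2.3.3.
After op 4 (add_cursor(12)): buffer="wtiqkwyiywdid" (len 13), cursors c1@3 c2@8 c3@12 c4@12, authorship 1.1..2.2.3.3.
After op 5 (move_left): buffer="wtiqkwyiywdid" (len 13), cursors c1@2 c2@7 c3@11 c4@11, authorship 1.1..2.2.3.3.
After op 6 (move_left): buffer="wtiqkwyiywdid" (len 13), cursors c1@1 c2@6 c3@10 c4@10, authorship 1.1..2.2.3.3.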